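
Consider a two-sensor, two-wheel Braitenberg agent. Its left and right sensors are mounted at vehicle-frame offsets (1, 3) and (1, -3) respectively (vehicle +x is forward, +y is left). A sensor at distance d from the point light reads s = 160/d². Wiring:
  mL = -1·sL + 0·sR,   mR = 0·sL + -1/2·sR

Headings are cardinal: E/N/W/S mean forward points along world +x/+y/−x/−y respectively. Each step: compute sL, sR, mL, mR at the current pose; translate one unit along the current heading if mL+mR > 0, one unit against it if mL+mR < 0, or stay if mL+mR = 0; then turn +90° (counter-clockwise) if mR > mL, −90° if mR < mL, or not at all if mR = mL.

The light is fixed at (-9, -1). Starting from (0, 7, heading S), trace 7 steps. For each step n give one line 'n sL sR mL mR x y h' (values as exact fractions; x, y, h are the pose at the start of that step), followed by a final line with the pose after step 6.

0 160/193 32/17 -160/193 -16/17 0 7 S
1 8/5 10/13 -8/5 -5/13 0 8 W
2 160/233 160/113 -160/233 -80/113 1 8 S
3 16/13 16/25 -16/13 -8/25 1 9 W
4 160/277 32/29 -160/277 -16/29 2 9 S
5 8/17 10/13 -8/17 -5/13 2 10 E
6 160/193 160/313 -160/193 -80/313 1 10 N
final 1 9 W

n=0: pose=(0,7,S); sL=160/193, sR=32/17; mL=-160/193, mR=-16/17; mL+mR=-5808/3281 → advance -1; mR−mL=-368/3281 → turn -1·90°
n=1: pose=(0,8,W); sL=8/5, sR=10/13; mL=-8/5, mR=-5/13; mL+mR=-129/65 → advance -1; mR−mL=79/65 → turn +1·90°
n=2: pose=(1,8,S); sL=160/233, sR=160/113; mL=-160/233, mR=-80/113; mL+mR=-36720/26329 → advance -1; mR−mL=-560/26329 → turn -1·90°
n=3: pose=(1,9,W); sL=16/13, sR=16/25; mL=-16/13, mR=-8/25; mL+mR=-504/325 → advance -1; mR−mL=296/325 → turn +1·90°
n=4: pose=(2,9,S); sL=160/277, sR=32/29; mL=-160/277, mR=-16/29; mL+mR=-9072/8033 → advance -1; mR−mL=208/8033 → turn +1·90°
n=5: pose=(2,10,E); sL=8/17, sR=10/13; mL=-8/17, mR=-5/13; mL+mR=-189/221 → advance -1; mR−mL=19/221 → turn +1·90°
n=6: pose=(1,10,N); sL=160/193, sR=160/313; mL=-160/193, mR=-80/313; mL+mR=-65520/60409 → advance -1; mR−mL=34640/60409 → turn +1·90°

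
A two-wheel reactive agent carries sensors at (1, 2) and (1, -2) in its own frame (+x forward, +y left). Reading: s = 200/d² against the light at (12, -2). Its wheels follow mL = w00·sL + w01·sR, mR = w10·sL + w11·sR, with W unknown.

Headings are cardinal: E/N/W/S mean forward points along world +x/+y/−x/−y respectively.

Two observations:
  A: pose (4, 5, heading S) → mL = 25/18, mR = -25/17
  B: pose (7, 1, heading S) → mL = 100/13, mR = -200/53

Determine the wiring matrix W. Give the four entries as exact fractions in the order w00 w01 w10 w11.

1/2 0 0 -1

obs A: pose=(4,5,S) → sL=25/9, sR=25/17, mL=25/18, mR=-25/17
obs B: pose=(7,1,S) → sL=200/13, sR=200/53, mL=100/13, mR=-200/53
sensor matrix S = [[25/9, 25/17], [200/13, 200/53]]; det S = -1280000/105417
solve [mL_A; mL_B] = S·[w00; w01] and [mR_A; mR_B] = S·[w10; w11]:
  w00 = 1/2, w01 = 0, w10 = 0, w11 = -1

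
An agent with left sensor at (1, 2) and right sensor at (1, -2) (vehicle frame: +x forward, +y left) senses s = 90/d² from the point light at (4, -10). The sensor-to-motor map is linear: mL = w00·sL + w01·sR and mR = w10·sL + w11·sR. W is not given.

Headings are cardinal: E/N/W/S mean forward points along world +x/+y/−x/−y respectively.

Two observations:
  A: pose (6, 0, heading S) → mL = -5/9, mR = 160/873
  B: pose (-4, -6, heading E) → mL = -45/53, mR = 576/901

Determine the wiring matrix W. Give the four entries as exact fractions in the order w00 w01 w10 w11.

obs A: pose=(6,0,S) → sL=90/97, sR=10/9, mL=-5/9, mR=160/873
obs B: pose=(-4,-6,E) → sL=18/17, sR=90/53, mL=-45/53, mR=576/901
sensor matrix S = [[90/97, 10/9], [18/17, 90/53]]; det S = 34880/87397
solve [mL_A; mL_B] = S·[w00; w01] and [mR_A; mR_B] = S·[w10; w11]:
  w00 = 0, w01 = -1/2, w10 = -1, w11 = 1

0 -1/2 -1 1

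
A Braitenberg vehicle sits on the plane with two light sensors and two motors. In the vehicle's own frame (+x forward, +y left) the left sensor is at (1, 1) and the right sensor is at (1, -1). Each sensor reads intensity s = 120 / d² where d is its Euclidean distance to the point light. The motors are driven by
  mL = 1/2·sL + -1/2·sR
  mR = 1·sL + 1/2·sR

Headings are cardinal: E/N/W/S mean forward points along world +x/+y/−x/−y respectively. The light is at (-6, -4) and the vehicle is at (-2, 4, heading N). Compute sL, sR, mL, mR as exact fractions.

left sensor world pos  = (-3, 5); dL² = 90
right sensor world pos = (-1, 5); dR² = 106
sL = 120/90 = 4/3
sR = 120/106 = 60/53
mL = 1/2·sL + -1/2·sR = 16/159
mR = 1·sL + 1/2·sR = 302/159

4/3 60/53 16/159 302/159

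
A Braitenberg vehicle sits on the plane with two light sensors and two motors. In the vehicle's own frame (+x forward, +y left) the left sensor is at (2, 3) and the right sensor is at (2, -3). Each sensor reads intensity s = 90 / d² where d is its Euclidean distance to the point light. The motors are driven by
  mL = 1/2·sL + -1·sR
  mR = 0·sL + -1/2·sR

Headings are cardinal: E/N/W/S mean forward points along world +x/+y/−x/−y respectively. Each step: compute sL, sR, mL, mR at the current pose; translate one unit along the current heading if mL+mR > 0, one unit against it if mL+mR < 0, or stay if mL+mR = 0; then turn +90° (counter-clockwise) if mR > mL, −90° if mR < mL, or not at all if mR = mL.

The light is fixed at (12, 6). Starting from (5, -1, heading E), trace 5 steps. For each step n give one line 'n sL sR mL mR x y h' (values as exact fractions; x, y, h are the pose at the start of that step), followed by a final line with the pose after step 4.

n=0: pose=(5,-1,E); sL=90/41, sR=18/25; mL=387/1025, mR=-9/25; mL+mR=18/1025 → advance +1; mR−mL=-756/1025 → turn -1·90°
n=1: pose=(6,-1,S); sL=1, sR=5/9; mL=-1/18, mR=-5/18; mL+mR=-1/3 → advance -1; mR−mL=-2/9 → turn -1·90°
n=2: pose=(6,0,W); sL=18/29, sR=90/73; mL=-1953/2117, mR=-45/73; mL+mR=-3258/2117 → advance -1; mR−mL=648/2117 → turn +1·90°
n=3: pose=(7,0,S); sL=45/34, sR=45/64; mL=-45/1088, mR=-45/128; mL+mR=-855/2176 → advance -1; mR−mL=-675/2176 → turn -1·90°
n=4: pose=(7,1,W); sL=90/113, sR=90/53; mL=-7785/5989, mR=-45/53; mL+mR=-12870/5989 → advance -1; mR−mL=2700/5989 → turn +1·90°

0 90/41 18/25 387/1025 -9/25 5 -1 E
1 1 5/9 -1/18 -5/18 6 -1 S
2 18/29 90/73 -1953/2117 -45/73 6 0 W
3 45/34 45/64 -45/1088 -45/128 7 0 S
4 90/113 90/53 -7785/5989 -45/53 7 1 W
final 8 1 S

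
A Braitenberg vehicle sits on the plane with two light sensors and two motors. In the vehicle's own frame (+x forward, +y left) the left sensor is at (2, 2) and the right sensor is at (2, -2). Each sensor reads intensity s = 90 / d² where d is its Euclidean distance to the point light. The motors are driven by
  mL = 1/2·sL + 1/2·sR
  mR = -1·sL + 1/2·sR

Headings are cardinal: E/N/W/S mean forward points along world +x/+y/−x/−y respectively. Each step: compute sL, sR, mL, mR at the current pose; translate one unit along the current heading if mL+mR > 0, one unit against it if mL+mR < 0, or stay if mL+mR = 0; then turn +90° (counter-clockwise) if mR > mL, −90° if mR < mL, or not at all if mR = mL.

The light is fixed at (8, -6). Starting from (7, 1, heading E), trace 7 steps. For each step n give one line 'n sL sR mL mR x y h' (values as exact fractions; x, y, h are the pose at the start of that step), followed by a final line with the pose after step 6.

n=0: pose=(7,1,E); sL=45/41, sR=45/13; mL=1215/533, mR=675/1066; mL+mR=3105/1066 → advance +1; mR−mL=-135/82 → turn -1·90°
n=1: pose=(8,1,S); sL=90/29, sR=90/29; mL=90/29, mR=-45/29; mL+mR=45/29 → advance +1; mR−mL=-135/29 → turn -1·90°
n=2: pose=(8,0,W); sL=9/2, sR=45/34; mL=99/34, mR=-261/68; mL+mR=-63/68 → advance -1; mR−mL=-27/4 → turn -1·90°
n=3: pose=(9,0,N); sL=18/13, sR=90/73; mL=1242/949, mR=-729/949; mL+mR=513/949 → advance +1; mR−mL=-27/13 → turn -1·90°
n=4: pose=(9,1,E); sL=1, sR=45/17; mL=31/17, mR=11/34; mL+mR=73/34 → advance +1; mR−mL=-3/2 → turn -1·90°
n=5: pose=(10,1,S); sL=90/41, sR=18/5; mL=594/205, mR=-81/205; mL+mR=513/205 → advance +1; mR−mL=-135/41 → turn -1·90°
n=6: pose=(10,0,W); sL=45/8, sR=45/32; mL=225/64, mR=-315/64; mL+mR=-45/32 → advance -1; mR−mL=-135/16 → turn -1·90°

0 45/41 45/13 1215/533 675/1066 7 1 E
1 90/29 90/29 90/29 -45/29 8 1 S
2 9/2 45/34 99/34 -261/68 8 0 W
3 18/13 90/73 1242/949 -729/949 9 0 N
4 1 45/17 31/17 11/34 9 1 E
5 90/41 18/5 594/205 -81/205 10 1 S
6 45/8 45/32 225/64 -315/64 10 0 W
final 11 0 N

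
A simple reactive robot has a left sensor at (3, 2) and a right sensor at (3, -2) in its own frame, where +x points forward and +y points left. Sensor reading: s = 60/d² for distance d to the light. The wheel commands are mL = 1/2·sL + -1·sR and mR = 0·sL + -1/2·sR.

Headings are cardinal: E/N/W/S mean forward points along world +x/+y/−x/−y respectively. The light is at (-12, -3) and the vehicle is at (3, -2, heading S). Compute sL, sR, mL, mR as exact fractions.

60/293 60/173 -12390/50689 -30/173

left sensor world pos  = (5, -5); dL² = 293
right sensor world pos = (1, -5); dR² = 173
sL = 60/293 = 60/293
sR = 60/173 = 60/173
mL = 1/2·sL + -1·sR = -12390/50689
mR = 0·sL + -1/2·sR = -30/173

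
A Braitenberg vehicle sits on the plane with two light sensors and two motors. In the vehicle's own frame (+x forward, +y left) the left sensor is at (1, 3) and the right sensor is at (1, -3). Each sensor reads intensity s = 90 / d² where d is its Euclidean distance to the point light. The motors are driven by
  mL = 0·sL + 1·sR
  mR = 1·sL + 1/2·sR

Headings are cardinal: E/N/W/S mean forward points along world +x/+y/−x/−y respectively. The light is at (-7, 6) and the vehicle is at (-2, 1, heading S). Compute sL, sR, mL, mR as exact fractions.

left sensor world pos  = (1, 0); dL² = 100
right sensor world pos = (-5, 0); dR² = 40
sL = 90/100 = 9/10
sR = 90/40 = 9/4
mL = 0·sL + 1·sR = 9/4
mR = 1·sL + 1/2·sR = 81/40

9/10 9/4 9/4 81/40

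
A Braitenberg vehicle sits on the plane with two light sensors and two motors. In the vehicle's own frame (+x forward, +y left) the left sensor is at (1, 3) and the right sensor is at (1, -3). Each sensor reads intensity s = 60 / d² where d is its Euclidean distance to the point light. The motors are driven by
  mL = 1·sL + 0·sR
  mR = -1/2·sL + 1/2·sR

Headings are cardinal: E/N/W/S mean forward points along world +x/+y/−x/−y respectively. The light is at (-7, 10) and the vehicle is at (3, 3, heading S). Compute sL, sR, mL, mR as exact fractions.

60/233 60/113 60/233 3600/26329

left sensor world pos  = (6, 2); dL² = 233
right sensor world pos = (0, 2); dR² = 113
sL = 60/233 = 60/233
sR = 60/113 = 60/113
mL = 1·sL + 0·sR = 60/233
mR = -1/2·sL + 1/2·sR = 3600/26329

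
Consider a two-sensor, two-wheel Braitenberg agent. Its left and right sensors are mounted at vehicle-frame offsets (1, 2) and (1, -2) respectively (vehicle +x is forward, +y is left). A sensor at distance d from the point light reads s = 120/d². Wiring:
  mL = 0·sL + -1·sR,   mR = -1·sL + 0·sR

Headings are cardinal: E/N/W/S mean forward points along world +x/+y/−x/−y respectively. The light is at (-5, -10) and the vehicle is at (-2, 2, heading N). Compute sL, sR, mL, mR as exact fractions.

12/17 60/97 -60/97 -12/17

left sensor world pos  = (-4, 3); dL² = 170
right sensor world pos = (0, 3); dR² = 194
sL = 120/170 = 12/17
sR = 120/194 = 60/97
mL = 0·sL + -1·sR = -60/97
mR = -1·sL + 0·sR = -12/17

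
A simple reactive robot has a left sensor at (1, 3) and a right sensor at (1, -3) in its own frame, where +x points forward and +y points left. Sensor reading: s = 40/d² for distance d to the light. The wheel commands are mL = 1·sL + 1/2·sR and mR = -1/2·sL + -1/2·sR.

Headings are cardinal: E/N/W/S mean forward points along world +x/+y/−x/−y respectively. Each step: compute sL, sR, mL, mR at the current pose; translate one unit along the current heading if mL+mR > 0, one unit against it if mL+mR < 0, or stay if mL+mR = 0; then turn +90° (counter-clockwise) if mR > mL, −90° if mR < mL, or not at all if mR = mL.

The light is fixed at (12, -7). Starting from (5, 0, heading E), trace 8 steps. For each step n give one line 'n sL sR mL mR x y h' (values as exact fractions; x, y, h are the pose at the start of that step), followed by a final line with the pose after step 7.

0 5/17 10/13 150/221 -235/442 5 0 E
1 8/9 40/117 124/117 -8/13 6 0 S
2 20/29 4/13 318/377 -188/377 6 -1 W
3 40/149 8/13 1116/1937 -856/1937 5 -1 N
4 5/17 10/13 150/221 -235/442 5 0 E
5 8/9 40/117 124/117 -8/13 6 0 S
6 20/29 4/13 318/377 -188/377 6 -1 W
7 40/149 8/13 1116/1937 -856/1937 5 -1 N
final 5 0 E

n=0: pose=(5,0,E); sL=5/17, sR=10/13; mL=150/221, mR=-235/442; mL+mR=5/34 → advance +1; mR−mL=-535/442 → turn -1·90°
n=1: pose=(6,0,S); sL=8/9, sR=40/117; mL=124/117, mR=-8/13; mL+mR=4/9 → advance +1; mR−mL=-196/117 → turn -1·90°
n=2: pose=(6,-1,W); sL=20/29, sR=4/13; mL=318/377, mR=-188/377; mL+mR=10/29 → advance +1; mR−mL=-506/377 → turn -1·90°
n=3: pose=(5,-1,N); sL=40/149, sR=8/13; mL=1116/1937, mR=-856/1937; mL+mR=20/149 → advance +1; mR−mL=-1972/1937 → turn -1·90°
n=4: pose=(5,0,E); sL=5/17, sR=10/13; mL=150/221, mR=-235/442; mL+mR=5/34 → advance +1; mR−mL=-535/442 → turn -1·90°
n=5: pose=(6,0,S); sL=8/9, sR=40/117; mL=124/117, mR=-8/13; mL+mR=4/9 → advance +1; mR−mL=-196/117 → turn -1·90°
n=6: pose=(6,-1,W); sL=20/29, sR=4/13; mL=318/377, mR=-188/377; mL+mR=10/29 → advance +1; mR−mL=-506/377 → turn -1·90°
n=7: pose=(5,-1,N); sL=40/149, sR=8/13; mL=1116/1937, mR=-856/1937; mL+mR=20/149 → advance +1; mR−mL=-1972/1937 → turn -1·90°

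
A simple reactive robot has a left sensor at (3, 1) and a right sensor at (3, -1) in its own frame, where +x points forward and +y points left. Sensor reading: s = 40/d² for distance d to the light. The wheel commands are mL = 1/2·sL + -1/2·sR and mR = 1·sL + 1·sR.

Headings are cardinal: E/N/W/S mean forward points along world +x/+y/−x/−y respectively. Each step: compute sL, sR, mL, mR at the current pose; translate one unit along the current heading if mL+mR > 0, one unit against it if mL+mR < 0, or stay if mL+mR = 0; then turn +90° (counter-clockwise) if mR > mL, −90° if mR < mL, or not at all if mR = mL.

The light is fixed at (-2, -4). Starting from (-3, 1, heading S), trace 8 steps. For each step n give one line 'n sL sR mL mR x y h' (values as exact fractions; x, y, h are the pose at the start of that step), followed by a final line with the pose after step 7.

0 10 5 5/2 15 -3 1 S
1 40/29 40/13 -320/377 1680/377 -3 0 E
2 4/5 4/5 0 8/5 -2 0 N
3 8/5 8/9 16/45 112/45 -2 1 W
4 10 5 5/2 15 -3 1 S
5 40/29 40/13 -320/377 1680/377 -3 0 E
6 4/5 4/5 0 8/5 -2 0 N
7 8/5 8/9 16/45 112/45 -2 1 W
final -3 1 S

n=0: pose=(-3,1,S); sL=10, sR=5; mL=5/2, mR=15; mL+mR=35/2 → advance +1; mR−mL=25/2 → turn +1·90°
n=1: pose=(-3,0,E); sL=40/29, sR=40/13; mL=-320/377, mR=1680/377; mL+mR=1360/377 → advance +1; mR−mL=2000/377 → turn +1·90°
n=2: pose=(-2,0,N); sL=4/5, sR=4/5; mL=0, mR=8/5; mL+mR=8/5 → advance +1; mR−mL=8/5 → turn +1·90°
n=3: pose=(-2,1,W); sL=8/5, sR=8/9; mL=16/45, mR=112/45; mL+mR=128/45 → advance +1; mR−mL=32/15 → turn +1·90°
n=4: pose=(-3,1,S); sL=10, sR=5; mL=5/2, mR=15; mL+mR=35/2 → advance +1; mR−mL=25/2 → turn +1·90°
n=5: pose=(-3,0,E); sL=40/29, sR=40/13; mL=-320/377, mR=1680/377; mL+mR=1360/377 → advance +1; mR−mL=2000/377 → turn +1·90°
n=6: pose=(-2,0,N); sL=4/5, sR=4/5; mL=0, mR=8/5; mL+mR=8/5 → advance +1; mR−mL=8/5 → turn +1·90°
n=7: pose=(-2,1,W); sL=8/5, sR=8/9; mL=16/45, mR=112/45; mL+mR=128/45 → advance +1; mR−mL=32/15 → turn +1·90°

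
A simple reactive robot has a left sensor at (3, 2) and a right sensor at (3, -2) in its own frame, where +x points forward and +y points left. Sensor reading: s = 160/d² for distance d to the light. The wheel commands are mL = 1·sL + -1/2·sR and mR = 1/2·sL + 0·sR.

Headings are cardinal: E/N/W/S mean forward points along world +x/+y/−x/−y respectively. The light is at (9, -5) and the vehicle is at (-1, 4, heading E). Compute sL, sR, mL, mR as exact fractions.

left sensor world pos  = (2, 6); dL² = 170
right sensor world pos = (2, 2); dR² = 98
sL = 160/170 = 16/17
sR = 160/98 = 80/49
mL = 1·sL + -1/2·sR = 104/833
mR = 1/2·sL + 0·sR = 8/17

16/17 80/49 104/833 8/17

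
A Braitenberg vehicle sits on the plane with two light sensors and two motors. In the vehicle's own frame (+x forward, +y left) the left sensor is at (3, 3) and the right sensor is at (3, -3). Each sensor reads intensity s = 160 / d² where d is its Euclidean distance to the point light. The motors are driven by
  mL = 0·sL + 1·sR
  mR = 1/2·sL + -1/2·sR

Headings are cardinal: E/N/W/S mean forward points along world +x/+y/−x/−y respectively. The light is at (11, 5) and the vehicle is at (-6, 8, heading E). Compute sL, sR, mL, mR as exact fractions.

20/29 40/49 40/49 -90/1421

left sensor world pos  = (-3, 11); dL² = 232
right sensor world pos = (-3, 5); dR² = 196
sL = 160/232 = 20/29
sR = 160/196 = 40/49
mL = 0·sL + 1·sR = 40/49
mR = 1/2·sL + -1/2·sR = -90/1421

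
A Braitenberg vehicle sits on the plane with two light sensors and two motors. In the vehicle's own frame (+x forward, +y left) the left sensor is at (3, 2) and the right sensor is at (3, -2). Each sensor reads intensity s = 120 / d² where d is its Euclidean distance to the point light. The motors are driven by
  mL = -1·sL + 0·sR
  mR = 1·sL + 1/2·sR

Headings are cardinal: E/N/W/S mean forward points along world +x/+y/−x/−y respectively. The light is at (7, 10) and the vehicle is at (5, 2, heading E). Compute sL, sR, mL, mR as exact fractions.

left sensor world pos  = (8, 4); dL² = 37
right sensor world pos = (8, 0); dR² = 101
sL = 120/37 = 120/37
sR = 120/101 = 120/101
mL = -1·sL + 0·sR = -120/37
mR = 1·sL + 1/2·sR = 14340/3737

120/37 120/101 -120/37 14340/3737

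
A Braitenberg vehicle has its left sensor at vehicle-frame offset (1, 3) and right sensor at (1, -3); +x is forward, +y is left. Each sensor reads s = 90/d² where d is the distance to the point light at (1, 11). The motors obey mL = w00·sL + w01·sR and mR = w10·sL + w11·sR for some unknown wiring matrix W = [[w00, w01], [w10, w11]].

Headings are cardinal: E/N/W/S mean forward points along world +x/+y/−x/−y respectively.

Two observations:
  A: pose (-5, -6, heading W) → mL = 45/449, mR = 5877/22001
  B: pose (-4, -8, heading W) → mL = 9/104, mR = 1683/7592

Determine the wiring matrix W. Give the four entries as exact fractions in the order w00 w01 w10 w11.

obs A: pose=(-5,-6,W) → sL=90/449, sR=18/49, mL=45/449, mR=5877/22001
obs B: pose=(-4,-8,W) → sL=9/52, sR=45/146, mL=9/104, mR=1683/7592
sensor matrix S = [[90/449, 18/49], [9/52, 45/146]]; det S = -75087/41757898
solve [mL_A; mL_B] = S·[w00; w01] and [mR_A; mR_B] = S·[w10; w11]:
  w00 = 1/2, w01 = 0, w10 = -1/2, w11 = 1

1/2 0 -1/2 1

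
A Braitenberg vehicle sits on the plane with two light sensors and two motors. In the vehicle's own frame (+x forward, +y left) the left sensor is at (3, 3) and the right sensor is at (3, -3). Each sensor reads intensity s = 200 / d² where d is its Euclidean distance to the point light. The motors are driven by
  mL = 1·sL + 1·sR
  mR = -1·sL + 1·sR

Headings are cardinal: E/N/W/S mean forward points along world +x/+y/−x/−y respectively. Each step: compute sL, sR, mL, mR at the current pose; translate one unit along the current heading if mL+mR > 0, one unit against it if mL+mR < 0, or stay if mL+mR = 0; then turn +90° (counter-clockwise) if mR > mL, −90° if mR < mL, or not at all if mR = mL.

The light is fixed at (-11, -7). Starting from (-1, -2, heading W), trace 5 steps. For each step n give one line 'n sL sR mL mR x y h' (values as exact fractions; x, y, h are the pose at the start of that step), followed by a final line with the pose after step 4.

n=0: pose=(-1,-2,W); sL=200/53, sR=200/113; mL=33200/5989, mR=-12000/5989; mL+mR=400/113 → advance +1; mR−mL=-400/53 → turn -1·90°
n=1: pose=(-2,-2,N); sL=2, sR=25/26; mL=77/26, mR=-27/26; mL+mR=25/13 → advance +1; mR−mL=-4 → turn -1·90°
n=2: pose=(-2,-1,E); sL=8/9, sR=200/153; mL=112/51, mR=64/153; mL+mR=400/153 → advance +1; mR−mL=-16/9 → turn -1·90°
n=3: pose=(-1,-1,S); sL=100/89, sR=100/29; mL=11800/2581, mR=6000/2581; mL+mR=200/29 → advance +1; mR−mL=-200/89 → turn -1·90°
n=4: pose=(-1,-2,W); sL=200/53, sR=200/113; mL=33200/5989, mR=-12000/5989; mL+mR=400/113 → advance +1; mR−mL=-400/53 → turn -1·90°

0 200/53 200/113 33200/5989 -12000/5989 -1 -2 W
1 2 25/26 77/26 -27/26 -2 -2 N
2 8/9 200/153 112/51 64/153 -2 -1 E
3 100/89 100/29 11800/2581 6000/2581 -1 -1 S
4 200/53 200/113 33200/5989 -12000/5989 -1 -2 W
final -2 -2 N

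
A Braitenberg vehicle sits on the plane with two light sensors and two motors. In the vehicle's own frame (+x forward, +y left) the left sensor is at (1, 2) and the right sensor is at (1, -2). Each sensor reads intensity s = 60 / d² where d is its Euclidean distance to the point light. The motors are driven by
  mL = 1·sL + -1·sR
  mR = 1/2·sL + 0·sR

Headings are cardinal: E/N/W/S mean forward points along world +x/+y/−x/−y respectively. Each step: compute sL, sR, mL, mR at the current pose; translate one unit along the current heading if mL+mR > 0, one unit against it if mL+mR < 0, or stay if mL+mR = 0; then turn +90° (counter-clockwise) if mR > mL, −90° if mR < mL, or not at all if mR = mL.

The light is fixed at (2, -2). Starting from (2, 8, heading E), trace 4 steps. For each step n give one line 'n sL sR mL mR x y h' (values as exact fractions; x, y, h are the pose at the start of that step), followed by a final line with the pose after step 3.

n=0: pose=(2,8,E); sL=12/29, sR=12/13; mL=-192/377, mR=6/29; mL+mR=-114/377 → advance -1; mR−mL=270/377 → turn +1·90°
n=1: pose=(1,8,N); sL=6/13, sR=30/61; mL=-24/793, mR=3/13; mL+mR=159/793 → advance +1; mR−mL=207/793 → turn +1·90°
n=2: pose=(1,9,W); sL=12/17, sR=60/173; mL=1056/2941, mR=6/17; mL+mR=2094/2941 → advance +1; mR−mL=-18/2941 → turn -1·90°
n=3: pose=(0,9,N); sL=3/8, sR=5/12; mL=-1/24, mR=3/16; mL+mR=7/48 → advance +1; mR−mL=11/48 → turn +1·90°

0 12/29 12/13 -192/377 6/29 2 8 E
1 6/13 30/61 -24/793 3/13 1 8 N
2 12/17 60/173 1056/2941 6/17 1 9 W
3 3/8 5/12 -1/24 3/16 0 9 N
final 0 10 W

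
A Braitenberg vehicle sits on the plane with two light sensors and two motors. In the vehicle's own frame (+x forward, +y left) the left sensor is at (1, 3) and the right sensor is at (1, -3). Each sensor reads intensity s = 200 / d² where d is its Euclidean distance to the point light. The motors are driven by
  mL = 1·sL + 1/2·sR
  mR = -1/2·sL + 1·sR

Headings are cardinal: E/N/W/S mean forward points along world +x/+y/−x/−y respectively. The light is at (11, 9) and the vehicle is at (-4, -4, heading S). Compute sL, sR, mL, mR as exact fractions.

left sensor world pos  = (-1, -5); dL² = 340
right sensor world pos = (-7, -5); dR² = 520
sL = 200/340 = 10/17
sR = 200/520 = 5/13
mL = 1·sL + 1/2·sR = 345/442
mR = -1/2·sL + 1·sR = 20/221

10/17 5/13 345/442 20/221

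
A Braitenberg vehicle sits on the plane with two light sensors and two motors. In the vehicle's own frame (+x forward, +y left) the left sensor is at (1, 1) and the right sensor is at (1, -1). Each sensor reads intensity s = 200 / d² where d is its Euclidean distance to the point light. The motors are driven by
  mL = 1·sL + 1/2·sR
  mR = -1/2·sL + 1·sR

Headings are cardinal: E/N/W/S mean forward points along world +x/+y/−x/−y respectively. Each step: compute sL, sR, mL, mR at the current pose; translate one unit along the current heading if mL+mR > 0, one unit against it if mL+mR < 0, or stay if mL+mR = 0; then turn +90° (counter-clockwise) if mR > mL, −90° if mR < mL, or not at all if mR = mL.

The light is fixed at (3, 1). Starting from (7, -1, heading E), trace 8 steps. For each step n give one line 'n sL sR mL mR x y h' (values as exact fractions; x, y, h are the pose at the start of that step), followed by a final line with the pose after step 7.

0 100/13 100/17 2350/221 450/221 7 -1 E
1 40/9 8 76/9 52/9 8 -1 S
2 25/4 10 45/4 55/8 8 -2 W
3 200/13 200/29 7100/377 -300/377 7 -2 N
4 100/13 100/17 2350/221 450/221 7 -1 E
5 40/9 8 76/9 52/9 8 -1 S
6 25/4 10 45/4 55/8 8 -2 W
7 200/13 200/29 7100/377 -300/377 7 -2 N
final 7 -1 E

n=0: pose=(7,-1,E); sL=100/13, sR=100/17; mL=2350/221, mR=450/221; mL+mR=2800/221 → advance +1; mR−mL=-1900/221 → turn -1·90°
n=1: pose=(8,-1,S); sL=40/9, sR=8; mL=76/9, mR=52/9; mL+mR=128/9 → advance +1; mR−mL=-8/3 → turn -1·90°
n=2: pose=(8,-2,W); sL=25/4, sR=10; mL=45/4, mR=55/8; mL+mR=145/8 → advance +1; mR−mL=-35/8 → turn -1·90°
n=3: pose=(7,-2,N); sL=200/13, sR=200/29; mL=7100/377, mR=-300/377; mL+mR=6800/377 → advance +1; mR−mL=-7400/377 → turn -1·90°
n=4: pose=(7,-1,E); sL=100/13, sR=100/17; mL=2350/221, mR=450/221; mL+mR=2800/221 → advance +1; mR−mL=-1900/221 → turn -1·90°
n=5: pose=(8,-1,S); sL=40/9, sR=8; mL=76/9, mR=52/9; mL+mR=128/9 → advance +1; mR−mL=-8/3 → turn -1·90°
n=6: pose=(8,-2,W); sL=25/4, sR=10; mL=45/4, mR=55/8; mL+mR=145/8 → advance +1; mR−mL=-35/8 → turn -1·90°
n=7: pose=(7,-2,N); sL=200/13, sR=200/29; mL=7100/377, mR=-300/377; mL+mR=6800/377 → advance +1; mR−mL=-7400/377 → turn -1·90°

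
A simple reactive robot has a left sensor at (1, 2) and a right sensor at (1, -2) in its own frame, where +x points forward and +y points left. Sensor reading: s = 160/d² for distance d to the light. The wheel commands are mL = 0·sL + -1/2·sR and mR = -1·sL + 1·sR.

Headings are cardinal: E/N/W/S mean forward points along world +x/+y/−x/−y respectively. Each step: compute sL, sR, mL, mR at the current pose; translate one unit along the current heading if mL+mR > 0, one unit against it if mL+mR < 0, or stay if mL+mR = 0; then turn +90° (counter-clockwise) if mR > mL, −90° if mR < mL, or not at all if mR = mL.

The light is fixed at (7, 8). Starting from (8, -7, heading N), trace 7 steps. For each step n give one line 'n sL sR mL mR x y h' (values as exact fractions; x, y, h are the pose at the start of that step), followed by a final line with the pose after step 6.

n=0: pose=(8,-7,N); sL=160/197, sR=32/41; mL=-16/41, mR=-256/8077; mL+mR=-3408/8077 → advance -1; mR−mL=2896/8077 → turn +1·90°
n=1: pose=(8,-8,W); sL=40/81, sR=40/49; mL=-20/49, mR=1280/3969; mL+mR=-340/3969 → advance -1; mR−mL=2900/3969 → turn +1·90°
n=2: pose=(9,-8,S); sL=32/61, sR=160/289; mL=-80/289, mR=512/17629; mL+mR=-4368/17629 → advance -1; mR−mL=5392/17629 → turn +1·90°
n=3: pose=(9,-7,E); sL=80/89, sR=80/149; mL=-40/149, mR=-4800/13261; mL+mR=-8360/13261 → advance -1; mR−mL=-1240/13261 → turn -1·90°
n=4: pose=(8,-7,S); sL=32/53, sR=160/257; mL=-80/257, mR=256/13621; mL+mR=-3984/13621 → advance -1; mR−mL=4496/13621 → turn +1·90°
n=5: pose=(8,-6,E); sL=40/37, sR=8/13; mL=-4/13, mR=-224/481; mL+mR=-372/481 → advance -1; mR−mL=-76/481 → turn -1·90°
n=6: pose=(7,-6,S); sL=160/229, sR=160/229; mL=-80/229, mR=0; mL+mR=-80/229 → advance -1; mR−mL=80/229 → turn +1·90°

0 160/197 32/41 -16/41 -256/8077 8 -7 N
1 40/81 40/49 -20/49 1280/3969 8 -8 W
2 32/61 160/289 -80/289 512/17629 9 -8 S
3 80/89 80/149 -40/149 -4800/13261 9 -7 E
4 32/53 160/257 -80/257 256/13621 8 -7 S
5 40/37 8/13 -4/13 -224/481 8 -6 E
6 160/229 160/229 -80/229 0 7 -6 S
final 7 -5 E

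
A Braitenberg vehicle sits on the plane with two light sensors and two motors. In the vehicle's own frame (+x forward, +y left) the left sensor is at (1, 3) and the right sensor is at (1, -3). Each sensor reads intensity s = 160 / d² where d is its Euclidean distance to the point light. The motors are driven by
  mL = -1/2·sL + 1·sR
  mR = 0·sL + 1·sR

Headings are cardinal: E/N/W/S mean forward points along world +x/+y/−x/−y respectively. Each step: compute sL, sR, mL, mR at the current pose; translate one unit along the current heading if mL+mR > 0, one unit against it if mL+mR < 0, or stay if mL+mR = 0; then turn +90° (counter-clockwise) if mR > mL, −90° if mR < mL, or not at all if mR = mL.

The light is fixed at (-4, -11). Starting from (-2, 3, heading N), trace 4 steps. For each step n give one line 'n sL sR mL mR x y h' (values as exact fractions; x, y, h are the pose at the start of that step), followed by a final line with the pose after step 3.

0 80/113 16/25 808/2825 16/25 -2 3 N
1 32/29 32/65 -112/1885 32/65 -2 4 W
2 40/53 4/5 112/265 4/5 -3 4 S
3 160/293 32/25 7376/7325 32/25 -3 3 E
final -2 3 N

n=0: pose=(-2,3,N); sL=80/113, sR=16/25; mL=808/2825, mR=16/25; mL+mR=2616/2825 → advance +1; mR−mL=40/113 → turn +1·90°
n=1: pose=(-2,4,W); sL=32/29, sR=32/65; mL=-112/1885, mR=32/65; mL+mR=816/1885 → advance +1; mR−mL=16/29 → turn +1·90°
n=2: pose=(-3,4,S); sL=40/53, sR=4/5; mL=112/265, mR=4/5; mL+mR=324/265 → advance +1; mR−mL=20/53 → turn +1·90°
n=3: pose=(-3,3,E); sL=160/293, sR=32/25; mL=7376/7325, mR=32/25; mL+mR=16752/7325 → advance +1; mR−mL=80/293 → turn +1·90°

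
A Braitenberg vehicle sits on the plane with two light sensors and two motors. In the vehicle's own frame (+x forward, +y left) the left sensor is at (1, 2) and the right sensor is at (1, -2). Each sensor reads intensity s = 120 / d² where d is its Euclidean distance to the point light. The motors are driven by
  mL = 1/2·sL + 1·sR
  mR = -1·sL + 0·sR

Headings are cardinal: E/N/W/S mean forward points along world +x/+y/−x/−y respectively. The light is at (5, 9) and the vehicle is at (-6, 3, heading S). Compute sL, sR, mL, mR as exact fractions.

12/13 60/109 1434/1417 -12/13

left sensor world pos  = (-4, 2); dL² = 130
right sensor world pos = (-8, 2); dR² = 218
sL = 120/130 = 12/13
sR = 120/218 = 60/109
mL = 1/2·sL + 1·sR = 1434/1417
mR = -1·sL + 0·sR = -12/13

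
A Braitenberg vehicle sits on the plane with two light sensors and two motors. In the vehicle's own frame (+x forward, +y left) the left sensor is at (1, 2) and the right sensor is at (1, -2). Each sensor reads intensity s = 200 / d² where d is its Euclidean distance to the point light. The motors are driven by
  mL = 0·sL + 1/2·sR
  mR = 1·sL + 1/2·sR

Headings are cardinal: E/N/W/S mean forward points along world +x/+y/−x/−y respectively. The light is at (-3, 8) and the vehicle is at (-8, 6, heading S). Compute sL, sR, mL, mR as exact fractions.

left sensor world pos  = (-6, 5); dL² = 18
right sensor world pos = (-10, 5); dR² = 58
sL = 200/18 = 100/9
sR = 200/58 = 100/29
mL = 0·sL + 1/2·sR = 50/29
mR = 1·sL + 1/2·sR = 3350/261

100/9 100/29 50/29 3350/261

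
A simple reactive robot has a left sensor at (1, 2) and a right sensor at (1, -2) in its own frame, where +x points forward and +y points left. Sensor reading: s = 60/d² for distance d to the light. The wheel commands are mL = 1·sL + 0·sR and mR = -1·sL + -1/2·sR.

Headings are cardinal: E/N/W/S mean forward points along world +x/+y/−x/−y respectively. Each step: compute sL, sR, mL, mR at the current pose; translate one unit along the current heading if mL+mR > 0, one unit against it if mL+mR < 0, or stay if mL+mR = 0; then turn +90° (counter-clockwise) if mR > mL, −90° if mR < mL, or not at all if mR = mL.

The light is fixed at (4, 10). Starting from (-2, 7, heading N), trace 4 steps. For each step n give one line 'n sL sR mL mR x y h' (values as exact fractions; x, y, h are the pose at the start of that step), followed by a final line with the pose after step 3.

n=0: pose=(-2,7,N); sL=15/17, sR=3; mL=15/17, mR=-81/34; mL+mR=-3/2 → advance -1; mR−mL=-111/34 → turn -1·90°
n=1: pose=(-2,6,E); sL=60/29, sR=60/61; mL=60/29, mR=-4530/1769; mL+mR=-30/61 → advance -1; mR−mL=-8190/1769 → turn -1·90°
n=2: pose=(-3,6,S); sL=6/5, sR=30/53; mL=6/5, mR=-393/265; mL+mR=-15/53 → advance -1; mR−mL=-711/265 → turn -1·90°
n=3: pose=(-3,7,W); sL=60/89, sR=12/13; mL=60/89, mR=-1314/1157; mL+mR=-6/13 → advance -1; mR−mL=-2094/1157 → turn -1·90°

0 15/17 3 15/17 -81/34 -2 7 N
1 60/29 60/61 60/29 -4530/1769 -2 6 E
2 6/5 30/53 6/5 -393/265 -3 6 S
3 60/89 12/13 60/89 -1314/1157 -3 7 W
final -2 7 N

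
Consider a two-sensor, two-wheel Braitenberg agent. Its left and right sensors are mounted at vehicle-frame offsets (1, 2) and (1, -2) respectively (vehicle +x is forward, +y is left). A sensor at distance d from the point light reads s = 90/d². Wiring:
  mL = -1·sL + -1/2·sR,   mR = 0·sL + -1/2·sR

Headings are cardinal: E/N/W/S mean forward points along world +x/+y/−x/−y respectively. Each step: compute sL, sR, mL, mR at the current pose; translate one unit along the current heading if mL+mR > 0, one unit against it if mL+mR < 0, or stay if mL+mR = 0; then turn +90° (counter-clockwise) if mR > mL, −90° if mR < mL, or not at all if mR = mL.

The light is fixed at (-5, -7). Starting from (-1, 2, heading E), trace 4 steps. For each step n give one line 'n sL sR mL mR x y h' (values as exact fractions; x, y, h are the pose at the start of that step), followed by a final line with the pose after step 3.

0 45/73 45/37 -6615/5402 -45/74 -1 2 E
1 90/101 18/25 -3159/2525 -9/25 -2 2 N
2 9/4 45/52 -279/104 -45/104 -2 1 W
3 18/17 90/53 -1719/901 -45/53 -1 1 S
final -1 2 E

n=0: pose=(-1,2,E); sL=45/73, sR=45/37; mL=-6615/5402, mR=-45/74; mL+mR=-4950/2701 → advance -1; mR−mL=45/73 → turn +1·90°
n=1: pose=(-2,2,N); sL=90/101, sR=18/25; mL=-3159/2525, mR=-9/25; mL+mR=-4068/2525 → advance -1; mR−mL=90/101 → turn +1·90°
n=2: pose=(-2,1,W); sL=9/4, sR=45/52; mL=-279/104, mR=-45/104; mL+mR=-81/26 → advance -1; mR−mL=9/4 → turn +1·90°
n=3: pose=(-1,1,S); sL=18/17, sR=90/53; mL=-1719/901, mR=-45/53; mL+mR=-2484/901 → advance -1; mR−mL=18/17 → turn +1·90°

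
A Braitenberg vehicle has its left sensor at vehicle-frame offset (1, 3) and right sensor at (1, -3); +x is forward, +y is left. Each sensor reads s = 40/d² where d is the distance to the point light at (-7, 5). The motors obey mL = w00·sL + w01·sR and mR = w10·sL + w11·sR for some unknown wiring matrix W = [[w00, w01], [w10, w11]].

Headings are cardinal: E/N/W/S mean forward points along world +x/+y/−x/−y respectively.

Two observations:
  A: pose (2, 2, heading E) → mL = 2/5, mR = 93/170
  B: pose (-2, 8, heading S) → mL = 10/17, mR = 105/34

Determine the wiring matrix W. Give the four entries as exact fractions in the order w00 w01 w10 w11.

1 0 1 1/2

obs A: pose=(2,2,E) → sL=2/5, sR=5/17, mL=2/5, mR=93/170
obs B: pose=(-2,8,S) → sL=10/17, sR=5, mL=10/17, mR=105/34
sensor matrix S = [[2/5, 5/17], [10/17, 5]]; det S = 528/289
solve [mL_A; mL_B] = S·[w00; w01] and [mR_A; mR_B] = S·[w10; w11]:
  w00 = 1, w01 = 0, w10 = 1, w11 = 1/2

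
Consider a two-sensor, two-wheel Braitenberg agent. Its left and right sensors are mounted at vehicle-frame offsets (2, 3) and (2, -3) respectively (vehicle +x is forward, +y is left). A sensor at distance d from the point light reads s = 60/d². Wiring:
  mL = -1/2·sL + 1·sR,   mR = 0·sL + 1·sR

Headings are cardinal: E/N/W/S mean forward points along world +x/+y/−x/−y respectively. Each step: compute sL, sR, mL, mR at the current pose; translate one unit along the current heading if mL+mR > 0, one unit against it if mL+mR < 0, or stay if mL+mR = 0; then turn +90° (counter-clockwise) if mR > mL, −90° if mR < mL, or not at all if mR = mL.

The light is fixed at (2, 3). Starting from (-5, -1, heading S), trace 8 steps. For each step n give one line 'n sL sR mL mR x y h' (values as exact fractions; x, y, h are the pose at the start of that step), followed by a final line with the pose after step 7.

0 15/13 15/34 -30/221 15/34 -5 -1 S
1 60/29 60/89 -930/2581 60/89 -5 -2 E
2 2/3 10/3 3 10/3 -4 -2 N
3 60/113 12/13 966/1469 12/13 -4 -1 W
4 15/13 15/34 -30/221 15/34 -5 -1 S
5 60/29 60/89 -930/2581 60/89 -5 -2 E
6 2/3 10/3 3 10/3 -4 -2 N
7 60/113 12/13 966/1469 12/13 -4 -1 W
final -5 -1 S

n=0: pose=(-5,-1,S); sL=15/13, sR=15/34; mL=-30/221, mR=15/34; mL+mR=135/442 → advance +1; mR−mL=15/26 → turn +1·90°
n=1: pose=(-5,-2,E); sL=60/29, sR=60/89; mL=-930/2581, mR=60/89; mL+mR=810/2581 → advance +1; mR−mL=30/29 → turn +1·90°
n=2: pose=(-4,-2,N); sL=2/3, sR=10/3; mL=3, mR=10/3; mL+mR=19/3 → advance +1; mR−mL=1/3 → turn +1·90°
n=3: pose=(-4,-1,W); sL=60/113, sR=12/13; mL=966/1469, mR=12/13; mL+mR=2322/1469 → advance +1; mR−mL=30/113 → turn +1·90°
n=4: pose=(-5,-1,S); sL=15/13, sR=15/34; mL=-30/221, mR=15/34; mL+mR=135/442 → advance +1; mR−mL=15/26 → turn +1·90°
n=5: pose=(-5,-2,E); sL=60/29, sR=60/89; mL=-930/2581, mR=60/89; mL+mR=810/2581 → advance +1; mR−mL=30/29 → turn +1·90°
n=6: pose=(-4,-2,N); sL=2/3, sR=10/3; mL=3, mR=10/3; mL+mR=19/3 → advance +1; mR−mL=1/3 → turn +1·90°
n=7: pose=(-4,-1,W); sL=60/113, sR=12/13; mL=966/1469, mR=12/13; mL+mR=2322/1469 → advance +1; mR−mL=30/113 → turn +1·90°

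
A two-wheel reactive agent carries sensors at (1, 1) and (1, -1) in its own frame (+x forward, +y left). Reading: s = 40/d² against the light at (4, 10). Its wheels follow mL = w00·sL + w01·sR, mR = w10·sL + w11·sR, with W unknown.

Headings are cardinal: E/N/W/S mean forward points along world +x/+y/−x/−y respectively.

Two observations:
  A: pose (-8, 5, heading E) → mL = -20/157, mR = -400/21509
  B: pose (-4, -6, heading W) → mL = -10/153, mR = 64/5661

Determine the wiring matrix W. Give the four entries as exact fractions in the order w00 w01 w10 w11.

obs A: pose=(-8,5,E) → sL=40/137, sR=40/157, mL=-20/157, mR=-400/21509
obs B: pose=(-4,-6,W) → sL=4/37, sR=20/153, mL=-10/153, mR=64/5661
sensor matrix S = [[40/137, 40/157], [4/37, 20/153]]; det S = 1293440/121762449
solve [mL_A; mL_B] = S·[w00; w01] and [mR_A; mR_B] = S·[w10; w11]:
  w00 = 0, w01 = -1/2, w10 = -1/2, w11 = 1/2

0 -1/2 -1/2 1/2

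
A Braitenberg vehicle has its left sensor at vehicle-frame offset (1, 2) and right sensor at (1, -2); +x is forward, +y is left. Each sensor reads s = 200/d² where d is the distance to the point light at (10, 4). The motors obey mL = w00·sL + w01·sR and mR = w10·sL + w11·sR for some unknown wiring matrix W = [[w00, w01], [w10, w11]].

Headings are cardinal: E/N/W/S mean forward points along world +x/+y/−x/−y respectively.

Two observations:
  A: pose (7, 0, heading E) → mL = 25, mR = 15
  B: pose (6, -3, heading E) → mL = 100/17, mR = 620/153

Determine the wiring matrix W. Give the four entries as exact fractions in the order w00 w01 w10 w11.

1 0 1/2 1/2

obs A: pose=(7,0,E) → sL=25, sR=5, mL=25, mR=15
obs B: pose=(6,-3,E) → sL=100/17, sR=20/9, mL=100/17, mR=620/153
sensor matrix S = [[25, 5], [100/17, 20/9]]; det S = 4000/153
solve [mL_A; mL_B] = S·[w00; w01] and [mR_A; mR_B] = S·[w10; w11]:
  w00 = 1, w01 = 0, w10 = 1/2, w11 = 1/2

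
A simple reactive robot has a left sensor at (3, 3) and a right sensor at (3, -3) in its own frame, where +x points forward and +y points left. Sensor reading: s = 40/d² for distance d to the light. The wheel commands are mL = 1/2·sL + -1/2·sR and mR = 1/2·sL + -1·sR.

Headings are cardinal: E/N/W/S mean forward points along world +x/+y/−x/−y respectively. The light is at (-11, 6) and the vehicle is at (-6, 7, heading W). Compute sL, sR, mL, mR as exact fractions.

left sensor world pos  = (-9, 4); dL² = 8
right sensor world pos = (-9, 10); dR² = 20
sL = 40/8 = 5
sR = 40/20 = 2
mL = 1/2·sL + -1/2·sR = 3/2
mR = 1/2·sL + -1·sR = 1/2

5 2 3/2 1/2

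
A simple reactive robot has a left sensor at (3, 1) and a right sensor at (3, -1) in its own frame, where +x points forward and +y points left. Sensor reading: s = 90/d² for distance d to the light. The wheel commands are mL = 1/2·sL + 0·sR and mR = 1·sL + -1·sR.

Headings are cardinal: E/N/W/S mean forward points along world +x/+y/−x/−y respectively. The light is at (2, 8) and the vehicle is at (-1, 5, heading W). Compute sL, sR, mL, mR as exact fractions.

45/26 9/4 45/52 -27/52

left sensor world pos  = (-4, 4); dL² = 52
right sensor world pos = (-4, 6); dR² = 40
sL = 90/52 = 45/26
sR = 90/40 = 9/4
mL = 1/2·sL + 0·sR = 45/52
mR = 1·sL + -1·sR = -27/52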